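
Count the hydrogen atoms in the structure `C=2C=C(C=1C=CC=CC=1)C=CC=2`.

Hydrogens are implicit in SMILES; fill each atom to its normal valence:
  10 × C (aromatic): 1 H each → 10
  2 × C (aromatic): no H
  Total hydrogens = 10.

10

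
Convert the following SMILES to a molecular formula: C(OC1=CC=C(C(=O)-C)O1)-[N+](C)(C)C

C10H16NO3+

Heavy atoms from the SMILES: 10 C, 1 N, 3 O.
Implicit hydrogens by atom environment:
  4 × C: 3 H each → 12
  2 × C (aromatic): 1 H each → 2
  2 × C (aromatic): no H
  2 × O: no H
  1 × C: 2 H
  1 × C: no H
  1 × N (charge +1): no H
  1 × O (aromatic): no H
  Total hydrogens = 16.
Net charge +1.
Molecular formula: C10H16NO3+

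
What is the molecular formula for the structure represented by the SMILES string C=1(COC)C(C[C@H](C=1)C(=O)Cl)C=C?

Heavy atoms from the SMILES: 10 C, 1 Cl, 2 O.
Implicit hydrogens by atom environment:
  4 × C: 1 H each → 4
  3 × C: 2 H each → 6
  2 × C: no H
  2 × O: no H
  1 × C: 3 H
  1 × Cl: no H
  Total hydrogens = 13.
Molecular formula: C10H13ClO2

C10H13ClO2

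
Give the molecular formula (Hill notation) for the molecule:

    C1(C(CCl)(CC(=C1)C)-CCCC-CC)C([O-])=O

C14H22ClO2-

Heavy atoms from the SMILES: 14 C, 1 Cl, 2 O.
Implicit hydrogens by atom environment:
  7 × C: 2 H each → 14
  3 × C: no H
  2 × C: 3 H each → 6
  2 × C: 1 H each → 2
  1 × Cl: no H
  1 × O: no H
  1 × O (charge -1): no H
  Total hydrogens = 22.
Net charge -1.
Molecular formula: C14H22ClO2-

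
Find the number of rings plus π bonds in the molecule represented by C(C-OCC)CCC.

0

Molecular formula from the SMILES: C7H16O.
DoU = (2C + 2 + N − H − X)/2 = (2·7 + 2 + 0 − 16 − 0)/2 = 0/2 = 0.
(Structurally: 0 ring(s) + 0 π bond(s) = 0.)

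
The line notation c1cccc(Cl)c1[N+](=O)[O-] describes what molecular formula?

C6H4ClNO2

Heavy atoms from the SMILES: 6 C, 1 Cl, 1 N, 2 O.
Implicit hydrogens by atom environment:
  4 × C (aromatic): 1 H each → 4
  2 × C (aromatic): no H
  1 × Cl: no H
  1 × N (charge +1): no H
  1 × O: no H
  1 × O (charge -1): no H
  Total hydrogens = 4.
Molecular formula: C6H4ClNO2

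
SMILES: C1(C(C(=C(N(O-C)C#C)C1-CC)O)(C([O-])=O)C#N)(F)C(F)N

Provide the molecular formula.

Heavy atoms from the SMILES: 13 C, 2 F, 3 N, 4 O.
Implicit hydrogens by atom environment:
  7 × C: no H
  3 × C: 1 H each → 3
  2 × C: 3 H each → 6
  2 × F: no H
  2 × N: no H
  2 × O: no H
  1 × C: 2 H
  1 × N: 2 H
  1 × O: 1 H
  1 × O (charge -1): no H
  Total hydrogens = 14.
Net charge -1.
Molecular formula: C13H14F2N3O4-

C13H14F2N3O4-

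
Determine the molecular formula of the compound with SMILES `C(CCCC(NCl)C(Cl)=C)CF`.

Heavy atoms from the SMILES: 8 C, 2 Cl, 1 F, 1 N.
Implicit hydrogens by atom environment:
  6 × C: 2 H each → 12
  2 × Cl: no H
  1 × C: 1 H
  1 × C: no H
  1 × F: no H
  1 × N: 1 H
  Total hydrogens = 14.
Molecular formula: C8H14Cl2FN

C8H14Cl2FN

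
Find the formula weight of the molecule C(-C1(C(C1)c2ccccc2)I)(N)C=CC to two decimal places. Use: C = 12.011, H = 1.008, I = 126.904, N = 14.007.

Molecular formula: C13H16IN.
M = 13×12.011 + 16×1.008 + 1×126.904 + 1×14.007 = 313.18 g/mol.

313.18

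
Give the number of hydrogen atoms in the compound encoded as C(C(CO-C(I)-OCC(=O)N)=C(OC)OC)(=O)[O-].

13

Hydrogens are implicit in SMILES; fill each atom to its normal valence:
  6 × O: no H
  4 × C: no H
  2 × C: 3 H each → 6
  2 × C: 2 H each → 4
  1 × C: 1 H
  1 × I: no H
  1 × N: 2 H
  1 × O (charge -1): no H
  Total hydrogens = 13.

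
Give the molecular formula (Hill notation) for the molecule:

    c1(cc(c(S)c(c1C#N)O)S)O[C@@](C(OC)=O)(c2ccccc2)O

Heavy atoms from the SMILES: 16 C, 1 N, 5 O, 2 S.
Implicit hydrogens by atom environment:
  6 × C (aromatic): 1 H each → 6
  6 × C (aromatic): no H
  3 × C: no H
  3 × O: no H
  2 × O: 1 H each → 2
  2 × S: 1 H each → 2
  1 × C: 3 H
  1 × N: no H
  Total hydrogens = 13.
Molecular formula: C16H13NO5S2

C16H13NO5S2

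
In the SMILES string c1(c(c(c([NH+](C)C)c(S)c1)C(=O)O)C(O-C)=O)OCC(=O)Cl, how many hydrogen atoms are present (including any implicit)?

15

Hydrogens are implicit in SMILES; fill each atom to its normal valence:
  5 × C (aromatic): no H
  5 × O: no H
  3 × C: 3 H each → 9
  3 × C: no H
  1 × C: 2 H
  1 × C (aromatic): 1 H
  1 × Cl: no H
  1 × N (charge +1): 1 H
  1 × O: 1 H
  1 × S: 1 H
  Total hydrogens = 15.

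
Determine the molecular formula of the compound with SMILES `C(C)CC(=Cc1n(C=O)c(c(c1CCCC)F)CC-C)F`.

C17H25F2NO

Heavy atoms from the SMILES: 17 C, 2 F, 1 N, 1 O.
Implicit hydrogens by atom environment:
  7 × C: 2 H each → 14
  4 × C (aromatic): no H
  3 × C: 3 H each → 9
  2 × C: 1 H each → 2
  2 × F: no H
  1 × C: no H
  1 × N (aromatic): no H
  1 × O: no H
  Total hydrogens = 25.
Molecular formula: C17H25F2NO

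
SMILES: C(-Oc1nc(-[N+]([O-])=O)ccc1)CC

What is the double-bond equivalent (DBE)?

Molecular formula from the SMILES: C8H10N2O3.
DoU = (2C + 2 + N − H − X)/2 = (2·8 + 2 + 2 − 10 − 0)/2 = 10/2 = 5.
(Structurally: 1 ring(s) + 4 π bond(s) = 5.)

5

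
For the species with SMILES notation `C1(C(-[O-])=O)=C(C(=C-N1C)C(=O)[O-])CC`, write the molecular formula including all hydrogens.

Heavy atoms from the SMILES: 9 C, 1 N, 4 O.
Implicit hydrogens by atom environment:
  3 × C (aromatic): no H
  2 × C: 3 H each → 6
  2 × C: no H
  2 × O: no H
  2 × O (charge -1): no H
  1 × C: 2 H
  1 × C (aromatic): 1 H
  1 × N (aromatic): no H
  Total hydrogens = 9.
Net charge -2.
Molecular formula: [C9H9NO4]2-

[C9H9NO4]2-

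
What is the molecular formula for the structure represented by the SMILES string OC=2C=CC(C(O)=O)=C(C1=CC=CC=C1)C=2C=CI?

C15H11IO3

Heavy atoms from the SMILES: 15 C, 1 I, 3 O.
Implicit hydrogens by atom environment:
  7 × C (aromatic): 1 H each → 7
  5 × C (aromatic): no H
  2 × C: 1 H each → 2
  2 × O: 1 H each → 2
  1 × C: no H
  1 × I: no H
  1 × O: no H
  Total hydrogens = 11.
Molecular formula: C15H11IO3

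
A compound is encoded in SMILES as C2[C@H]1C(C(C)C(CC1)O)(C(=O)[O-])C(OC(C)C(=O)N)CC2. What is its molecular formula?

Heavy atoms from the SMILES: 15 C, 1 N, 5 O.
Implicit hydrogens by atom environment:
  5 × C: 2 H each → 10
  5 × C: 1 H each → 5
  3 × C: no H
  3 × O: no H
  2 × C: 3 H each → 6
  1 × N: 2 H
  1 × O: 1 H
  1 × O (charge -1): no H
  Total hydrogens = 24.
Net charge -1.
Molecular formula: C15H24NO5-

C15H24NO5-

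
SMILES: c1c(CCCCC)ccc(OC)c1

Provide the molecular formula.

Heavy atoms from the SMILES: 12 C, 1 O.
Implicit hydrogens by atom environment:
  4 × C: 2 H each → 8
  4 × C (aromatic): 1 H each → 4
  2 × C: 3 H each → 6
  2 × C (aromatic): no H
  1 × O: no H
  Total hydrogens = 18.
Molecular formula: C12H18O

C12H18O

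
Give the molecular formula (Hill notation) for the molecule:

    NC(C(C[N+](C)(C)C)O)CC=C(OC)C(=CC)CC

Heavy atoms from the SMILES: 15 C, 2 N, 2 O.
Implicit hydrogens by atom environment:
  6 × C: 3 H each → 18
  4 × C: 1 H each → 4
  3 × C: 2 H each → 6
  2 × C: no H
  1 × N: 2 H
  1 × N (charge +1): no H
  1 × O: 1 H
  1 × O: no H
  Total hydrogens = 31.
Net charge +1.
Molecular formula: C15H31N2O2+

C15H31N2O2+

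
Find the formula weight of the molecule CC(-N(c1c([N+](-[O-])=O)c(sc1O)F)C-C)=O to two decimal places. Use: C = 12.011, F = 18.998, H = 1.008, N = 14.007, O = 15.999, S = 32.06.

248.23

Molecular formula: C8H9FN2O4S.
M = 8×12.011 + 1×18.998 + 9×1.008 + 2×14.007 + 4×15.999 + 1×32.06 = 248.23 g/mol.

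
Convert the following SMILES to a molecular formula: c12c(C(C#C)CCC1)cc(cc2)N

Heavy atoms from the SMILES: 12 C, 1 N.
Implicit hydrogens by atom environment:
  3 × C: 2 H each → 6
  3 × C (aromatic): 1 H each → 3
  3 × C (aromatic): no H
  2 × C: 1 H each → 2
  1 × C: no H
  1 × N: 2 H
  Total hydrogens = 13.
Molecular formula: C12H13N

C12H13N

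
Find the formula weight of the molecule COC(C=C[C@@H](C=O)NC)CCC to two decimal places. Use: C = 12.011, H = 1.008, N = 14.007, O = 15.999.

185.27

Molecular formula: C10H19NO2.
M = 10×12.011 + 19×1.008 + 1×14.007 + 2×15.999 = 185.27 g/mol.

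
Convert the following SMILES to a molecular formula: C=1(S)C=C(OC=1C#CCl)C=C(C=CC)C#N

C12H8ClNOS

Heavy atoms from the SMILES: 12 C, 1 Cl, 1 N, 1 O, 1 S.
Implicit hydrogens by atom environment:
  4 × C: no H
  3 × C: 1 H each → 3
  3 × C (aromatic): no H
  1 × C: 3 H
  1 × C (aromatic): 1 H
  1 × Cl: no H
  1 × N: no H
  1 × O (aromatic): no H
  1 × S: 1 H
  Total hydrogens = 8.
Molecular formula: C12H8ClNOS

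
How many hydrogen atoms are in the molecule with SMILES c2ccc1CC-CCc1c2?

Hydrogens are implicit in SMILES; fill each atom to its normal valence:
  4 × C: 2 H each → 8
  4 × C (aromatic): 1 H each → 4
  2 × C (aromatic): no H
  Total hydrogens = 12.

12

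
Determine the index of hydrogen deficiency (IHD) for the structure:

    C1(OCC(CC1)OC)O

Molecular formula from the SMILES: C6H12O3.
DoU = (2C + 2 + N − H − X)/2 = (2·6 + 2 + 0 − 12 − 0)/2 = 2/2 = 1.
(Structurally: 1 ring(s) + 0 π bond(s) = 1.)

1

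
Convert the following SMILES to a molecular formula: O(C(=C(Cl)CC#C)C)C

C7H9ClO

Heavy atoms from the SMILES: 7 C, 1 Cl, 1 O.
Implicit hydrogens by atom environment:
  3 × C: no H
  2 × C: 3 H each → 6
  1 × C: 2 H
  1 × C: 1 H
  1 × Cl: no H
  1 × O: no H
  Total hydrogens = 9.
Molecular formula: C7H9ClO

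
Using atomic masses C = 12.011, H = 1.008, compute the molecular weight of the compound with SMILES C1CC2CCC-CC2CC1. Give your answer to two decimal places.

Molecular formula: C10H18.
M = 10×12.011 + 18×1.008 = 138.25 g/mol.

138.25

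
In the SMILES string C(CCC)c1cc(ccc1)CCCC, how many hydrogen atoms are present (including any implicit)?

Hydrogens are implicit in SMILES; fill each atom to its normal valence:
  6 × C: 2 H each → 12
  4 × C (aromatic): 1 H each → 4
  2 × C: 3 H each → 6
  2 × C (aromatic): no H
  Total hydrogens = 22.

22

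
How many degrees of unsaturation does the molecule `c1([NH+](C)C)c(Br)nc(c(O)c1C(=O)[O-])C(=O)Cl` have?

Molecular formula from the SMILES: C9H8BrClN2O4.
DoU = (2C + 2 + N − H − X)/2 = (2·9 + 2 + 2 − 8 − 2)/2 = 12/2 = 6.
(Structurally: 1 ring(s) + 5 π bond(s) = 6.)

6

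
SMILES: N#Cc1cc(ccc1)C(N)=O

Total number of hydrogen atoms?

Hydrogens are implicit in SMILES; fill each atom to its normal valence:
  4 × C (aromatic): 1 H each → 4
  2 × C (aromatic): no H
  2 × C: no H
  1 × N: 2 H
  1 × N: no H
  1 × O: no H
  Total hydrogens = 6.

6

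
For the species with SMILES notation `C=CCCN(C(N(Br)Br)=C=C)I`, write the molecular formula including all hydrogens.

C7H9Br2IN2

Heavy atoms from the SMILES: 2 Br, 7 C, 1 I, 2 N.
Implicit hydrogens by atom environment:
  4 × C: 2 H each → 8
  2 × Br: no H
  2 × C: no H
  2 × N: no H
  1 × C: 1 H
  1 × I: no H
  Total hydrogens = 9.
Molecular formula: C7H9Br2IN2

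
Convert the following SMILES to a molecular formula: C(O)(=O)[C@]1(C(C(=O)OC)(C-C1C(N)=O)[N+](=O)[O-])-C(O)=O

Heavy atoms from the SMILES: 9 C, 2 N, 9 O.
Implicit hydrogens by atom environment:
  6 × C: no H
  6 × O: no H
  2 × O: 1 H each → 2
  1 × C: 3 H
  1 × C: 2 H
  1 × C: 1 H
  1 × N: 2 H
  1 × N (charge +1): no H
  1 × O (charge -1): no H
  Total hydrogens = 10.
Molecular formula: C9H10N2O9

C9H10N2O9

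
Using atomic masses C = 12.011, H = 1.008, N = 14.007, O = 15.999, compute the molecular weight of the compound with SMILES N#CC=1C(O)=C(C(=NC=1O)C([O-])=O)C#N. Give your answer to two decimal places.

204.12

Molecular formula: C8H2N3O4-.
M = 8×12.011 + 2×1.008 + 3×14.007 + 4×15.999 = 204.12 g/mol.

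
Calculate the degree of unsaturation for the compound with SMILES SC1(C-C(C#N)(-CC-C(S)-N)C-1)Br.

Molecular formula from the SMILES: C8H13BrN2S2.
DoU = (2C + 2 + N − H − X)/2 = (2·8 + 2 + 2 − 13 − 1)/2 = 6/2 = 3.
(Structurally: 1 ring(s) + 2 π bond(s) = 3.)

3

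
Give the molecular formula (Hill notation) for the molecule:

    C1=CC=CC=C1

C6H6

Heavy atoms from the SMILES: 6 C.
Implicit hydrogens by atom environment:
  6 × C (aromatic): 1 H each → 6
  Total hydrogens = 6.
Molecular formula: C6H6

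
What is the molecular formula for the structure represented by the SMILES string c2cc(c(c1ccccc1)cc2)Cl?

Heavy atoms from the SMILES: 12 C, 1 Cl.
Implicit hydrogens by atom environment:
  9 × C (aromatic): 1 H each → 9
  3 × C (aromatic): no H
  1 × Cl: no H
  Total hydrogens = 9.
Molecular formula: C12H9Cl

C12H9Cl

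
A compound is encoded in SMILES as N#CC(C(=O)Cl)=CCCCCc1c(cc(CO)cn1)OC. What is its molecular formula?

C15H17ClN2O3

Heavy atoms from the SMILES: 15 C, 1 Cl, 2 N, 3 O.
Implicit hydrogens by atom environment:
  5 × C: 2 H each → 10
  3 × C (aromatic): no H
  3 × C: no H
  2 × C (aromatic): 1 H each → 2
  2 × O: no H
  1 × C: 3 H
  1 × C: 1 H
  1 × Cl: no H
  1 × N (aromatic): no H
  1 × N: no H
  1 × O: 1 H
  Total hydrogens = 17.
Molecular formula: C15H17ClN2O3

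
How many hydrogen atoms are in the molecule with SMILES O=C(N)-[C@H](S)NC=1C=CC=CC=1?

Hydrogens are implicit in SMILES; fill each atom to its normal valence:
  5 × C (aromatic): 1 H each → 5
  1 × C: 1 H
  1 × C (aromatic): no H
  1 × C: no H
  1 × N: 2 H
  1 × N: 1 H
  1 × O: no H
  1 × S: 1 H
  Total hydrogens = 10.

10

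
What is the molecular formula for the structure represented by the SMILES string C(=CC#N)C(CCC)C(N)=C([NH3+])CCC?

Heavy atoms from the SMILES: 12 C, 3 N.
Implicit hydrogens by atom environment:
  4 × C: 2 H each → 8
  3 × C: 1 H each → 3
  3 × C: no H
  2 × C: 3 H each → 6
  1 × N (charge +1): 3 H
  1 × N: 2 H
  1 × N: no H
  Total hydrogens = 22.
Net charge +1.
Molecular formula: C12H22N3+

C12H22N3+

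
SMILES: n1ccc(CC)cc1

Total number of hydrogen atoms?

9

Hydrogens are implicit in SMILES; fill each atom to its normal valence:
  4 × C (aromatic): 1 H each → 4
  1 × C: 3 H
  1 × C: 2 H
  1 × C (aromatic): no H
  1 × N (aromatic): no H
  Total hydrogens = 9.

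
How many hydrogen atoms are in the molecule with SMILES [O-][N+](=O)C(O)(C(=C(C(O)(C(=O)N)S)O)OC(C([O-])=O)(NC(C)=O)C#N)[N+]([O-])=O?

Hydrogens are implicit in SMILES; fill each atom to its normal valence:
  9 × C: no H
  6 × O: no H
  3 × O: 1 H each → 3
  3 × O (charge -1): no H
  2 × N (charge +1): no H
  1 × C: 3 H
  1 × N: 2 H
  1 × N: 1 H
  1 × N: no H
  1 × S: 1 H
  Total hydrogens = 10.

10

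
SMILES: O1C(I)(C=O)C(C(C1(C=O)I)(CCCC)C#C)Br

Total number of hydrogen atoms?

Hydrogens are implicit in SMILES; fill each atom to its normal valence:
  4 × C: 1 H each → 4
  4 × C: no H
  3 × C: 2 H each → 6
  3 × O: no H
  2 × I: no H
  1 × Br: no H
  1 × C: 3 H
  Total hydrogens = 13.

13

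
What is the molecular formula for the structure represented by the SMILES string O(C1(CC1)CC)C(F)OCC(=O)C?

Heavy atoms from the SMILES: 9 C, 1 F, 3 O.
Implicit hydrogens by atom environment:
  4 × C: 2 H each → 8
  3 × O: no H
  2 × C: 3 H each → 6
  2 × C: no H
  1 × C: 1 H
  1 × F: no H
  Total hydrogens = 15.
Molecular formula: C9H15FO3

C9H15FO3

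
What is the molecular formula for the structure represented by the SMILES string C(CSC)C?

C4H10S

Heavy atoms from the SMILES: 4 C, 1 S.
Implicit hydrogens by atom environment:
  2 × C: 3 H each → 6
  2 × C: 2 H each → 4
  1 × S: no H
  Total hydrogens = 10.
Molecular formula: C4H10S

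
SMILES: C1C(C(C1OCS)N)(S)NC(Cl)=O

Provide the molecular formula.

C6H11ClN2O2S2

Heavy atoms from the SMILES: 6 C, 1 Cl, 2 N, 2 O, 2 S.
Implicit hydrogens by atom environment:
  2 × C: 2 H each → 4
  2 × C: 1 H each → 2
  2 × C: no H
  2 × O: no H
  2 × S: 1 H each → 2
  1 × Cl: no H
  1 × N: 2 H
  1 × N: 1 H
  Total hydrogens = 11.
Molecular formula: C6H11ClN2O2S2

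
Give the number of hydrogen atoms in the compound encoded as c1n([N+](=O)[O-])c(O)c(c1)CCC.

10

Hydrogens are implicit in SMILES; fill each atom to its normal valence:
  2 × C: 2 H each → 4
  2 × C (aromatic): 1 H each → 2
  2 × C (aromatic): no H
  1 × C: 3 H
  1 × N (aromatic): no H
  1 × N (charge +1): no H
  1 × O: 1 H
  1 × O: no H
  1 × O (charge -1): no H
  Total hydrogens = 10.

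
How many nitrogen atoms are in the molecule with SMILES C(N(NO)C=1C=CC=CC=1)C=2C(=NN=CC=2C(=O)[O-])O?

The symbol for nitrogen appears 4 times in the SMILES.

4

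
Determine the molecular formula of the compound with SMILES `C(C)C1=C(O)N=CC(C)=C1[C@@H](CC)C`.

C12H19NO

Heavy atoms from the SMILES: 12 C, 1 N, 1 O.
Implicit hydrogens by atom environment:
  4 × C: 3 H each → 12
  4 × C (aromatic): no H
  2 × C: 2 H each → 4
  1 × C (aromatic): 1 H
  1 × C: 1 H
  1 × N (aromatic): no H
  1 × O: 1 H
  Total hydrogens = 19.
Molecular formula: C12H19NO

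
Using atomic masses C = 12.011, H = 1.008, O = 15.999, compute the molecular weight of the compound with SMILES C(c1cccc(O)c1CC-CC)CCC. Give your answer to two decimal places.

Molecular formula: C14H22O.
M = 14×12.011 + 22×1.008 + 1×15.999 = 206.33 g/mol.

206.33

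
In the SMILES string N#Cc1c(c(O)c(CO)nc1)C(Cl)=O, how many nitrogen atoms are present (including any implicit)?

2

The symbol for nitrogen appears 2 times in the SMILES.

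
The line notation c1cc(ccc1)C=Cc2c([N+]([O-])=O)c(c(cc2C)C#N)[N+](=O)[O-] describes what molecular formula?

Heavy atoms from the SMILES: 16 C, 3 N, 4 O.
Implicit hydrogens by atom environment:
  6 × C (aromatic): 1 H each → 6
  6 × C (aromatic): no H
  2 × C: 1 H each → 2
  2 × N (charge +1): no H
  2 × O: no H
  2 × O (charge -1): no H
  1 × C: 3 H
  1 × C: no H
  1 × N: no H
  Total hydrogens = 11.
Molecular formula: C16H11N3O4

C16H11N3O4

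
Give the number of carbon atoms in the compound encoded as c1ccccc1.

6

The symbol for carbon appears 6 times in the SMILES. Lowercase c denotes aromatic carbon and counts toward C.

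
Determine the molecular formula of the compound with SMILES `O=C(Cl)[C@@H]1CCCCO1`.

Heavy atoms from the SMILES: 6 C, 1 Cl, 2 O.
Implicit hydrogens by atom environment:
  4 × C: 2 H each → 8
  2 × O: no H
  1 × C: 1 H
  1 × C: no H
  1 × Cl: no H
  Total hydrogens = 9.
Molecular formula: C6H9ClO2

C6H9ClO2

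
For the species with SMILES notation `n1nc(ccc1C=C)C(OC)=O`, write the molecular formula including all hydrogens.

C8H8N2O2

Heavy atoms from the SMILES: 8 C, 2 N, 2 O.
Implicit hydrogens by atom environment:
  2 × C (aromatic): 1 H each → 2
  2 × C (aromatic): no H
  2 × N (aromatic): no H
  2 × O: no H
  1 × C: 3 H
  1 × C: 2 H
  1 × C: 1 H
  1 × C: no H
  Total hydrogens = 8.
Molecular formula: C8H8N2O2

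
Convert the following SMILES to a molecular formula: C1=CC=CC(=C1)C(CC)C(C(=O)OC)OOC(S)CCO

C15H22O5S

Heavy atoms from the SMILES: 15 C, 5 O, 1 S.
Implicit hydrogens by atom environment:
  5 × C (aromatic): 1 H each → 5
  4 × O: no H
  3 × C: 2 H each → 6
  3 × C: 1 H each → 3
  2 × C: 3 H each → 6
  1 × C (aromatic): no H
  1 × C: no H
  1 × O: 1 H
  1 × S: 1 H
  Total hydrogens = 22.
Molecular formula: C15H22O5S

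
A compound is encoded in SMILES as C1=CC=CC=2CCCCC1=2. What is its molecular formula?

C10H12

Heavy atoms from the SMILES: 10 C.
Implicit hydrogens by atom environment:
  4 × C: 2 H each → 8
  4 × C (aromatic): 1 H each → 4
  2 × C (aromatic): no H
  Total hydrogens = 12.
Molecular formula: C10H12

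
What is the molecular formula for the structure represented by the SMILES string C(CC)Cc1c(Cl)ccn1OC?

C9H14ClNO

Heavy atoms from the SMILES: 9 C, 1 Cl, 1 N, 1 O.
Implicit hydrogens by atom environment:
  3 × C: 2 H each → 6
  2 × C: 3 H each → 6
  2 × C (aromatic): 1 H each → 2
  2 × C (aromatic): no H
  1 × Cl: no H
  1 × N (aromatic): no H
  1 × O: no H
  Total hydrogens = 14.
Molecular formula: C9H14ClNO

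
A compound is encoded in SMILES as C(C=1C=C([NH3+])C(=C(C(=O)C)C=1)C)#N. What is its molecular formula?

Heavy atoms from the SMILES: 10 C, 2 N, 1 O.
Implicit hydrogens by atom environment:
  4 × C (aromatic): no H
  2 × C: 3 H each → 6
  2 × C (aromatic): 1 H each → 2
  2 × C: no H
  1 × N (charge +1): 3 H
  1 × N: no H
  1 × O: no H
  Total hydrogens = 11.
Net charge +1.
Molecular formula: C10H11N2O+

C10H11N2O+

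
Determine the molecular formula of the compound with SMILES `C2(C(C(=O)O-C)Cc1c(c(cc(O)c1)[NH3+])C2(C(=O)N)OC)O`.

Heavy atoms from the SMILES: 14 C, 2 N, 6 O.
Implicit hydrogens by atom environment:
  4 × C (aromatic): no H
  4 × O: no H
  3 × C: no H
  2 × C: 3 H each → 6
  2 × C (aromatic): 1 H each → 2
  2 × C: 1 H each → 2
  2 × O: 1 H each → 2
  1 × C: 2 H
  1 × N (charge +1): 3 H
  1 × N: 2 H
  Total hydrogens = 19.
Net charge +1.
Molecular formula: C14H19N2O6+

C14H19N2O6+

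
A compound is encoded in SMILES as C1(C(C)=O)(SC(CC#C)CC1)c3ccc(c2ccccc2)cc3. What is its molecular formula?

Heavy atoms from the SMILES: 21 C, 1 O, 1 S.
Implicit hydrogens by atom environment:
  9 × C (aromatic): 1 H each → 9
  3 × C: 2 H each → 6
  3 × C: no H
  3 × C (aromatic): no H
  2 × C: 1 H each → 2
  1 × C: 3 H
  1 × O: no H
  1 × S: no H
  Total hydrogens = 20.
Molecular formula: C21H20OS

C21H20OS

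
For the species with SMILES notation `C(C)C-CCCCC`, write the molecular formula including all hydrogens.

Heavy atoms from the SMILES: 8 C.
Implicit hydrogens by atom environment:
  6 × C: 2 H each → 12
  2 × C: 3 H each → 6
  Total hydrogens = 18.
Molecular formula: C8H18

C8H18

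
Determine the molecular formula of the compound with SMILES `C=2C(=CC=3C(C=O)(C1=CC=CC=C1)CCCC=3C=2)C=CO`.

Heavy atoms from the SMILES: 19 C, 2 O.
Implicit hydrogens by atom environment:
  8 × C (aromatic): 1 H each → 8
  4 × C (aromatic): no H
  3 × C: 2 H each → 6
  3 × C: 1 H each → 3
  1 × C: no H
  1 × O: 1 H
  1 × O: no H
  Total hydrogens = 18.
Molecular formula: C19H18O2

C19H18O2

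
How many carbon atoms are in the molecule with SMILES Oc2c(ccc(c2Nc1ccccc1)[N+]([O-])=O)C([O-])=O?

The symbol for carbon appears 13 times in the SMILES. Lowercase c denotes aromatic carbon and counts toward C.

13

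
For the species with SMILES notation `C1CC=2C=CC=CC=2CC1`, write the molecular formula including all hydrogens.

C10H12

Heavy atoms from the SMILES: 10 C.
Implicit hydrogens by atom environment:
  4 × C: 2 H each → 8
  4 × C (aromatic): 1 H each → 4
  2 × C (aromatic): no H
  Total hydrogens = 12.
Molecular formula: C10H12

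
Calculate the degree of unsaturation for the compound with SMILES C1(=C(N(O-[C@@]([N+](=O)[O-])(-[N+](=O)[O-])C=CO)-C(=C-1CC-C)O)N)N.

Molecular formula from the SMILES: C10H15N5O7.
DoU = (2C + 2 + N − H − X)/2 = (2·10 + 2 + 5 − 15 − 0)/2 = 12/2 = 6.
(Structurally: 1 ring(s) + 5 π bond(s) = 6.)

6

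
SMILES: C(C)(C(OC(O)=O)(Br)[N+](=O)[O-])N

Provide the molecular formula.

C4H7BrN2O5

Heavy atoms from the SMILES: 1 Br, 4 C, 2 N, 5 O.
Implicit hydrogens by atom environment:
  3 × O: no H
  2 × C: no H
  1 × Br: no H
  1 × C: 3 H
  1 × C: 1 H
  1 × N: 2 H
  1 × N (charge +1): no H
  1 × O: 1 H
  1 × O (charge -1): no H
  Total hydrogens = 7.
Molecular formula: C4H7BrN2O5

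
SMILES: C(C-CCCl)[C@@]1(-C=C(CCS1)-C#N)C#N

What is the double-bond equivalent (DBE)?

6

Molecular formula from the SMILES: C11H13ClN2S.
DoU = (2C + 2 + N − H − X)/2 = (2·11 + 2 + 2 − 13 − 1)/2 = 12/2 = 6.
(Structurally: 1 ring(s) + 5 π bond(s) = 6.)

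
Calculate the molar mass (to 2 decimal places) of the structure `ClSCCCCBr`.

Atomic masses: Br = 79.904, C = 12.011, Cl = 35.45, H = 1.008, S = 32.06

Molecular formula: C4H8BrClS.
M = 1×79.904 + 4×12.011 + 1×35.45 + 8×1.008 + 1×32.06 = 203.52 g/mol.

203.52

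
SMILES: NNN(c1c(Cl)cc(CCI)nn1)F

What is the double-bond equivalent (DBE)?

4

Molecular formula from the SMILES: C6H8ClFIN5.
DoU = (2C + 2 + N − H − X)/2 = (2·6 + 2 + 5 − 8 − 3)/2 = 8/2 = 4.
(Structurally: 1 ring(s) + 3 π bond(s) = 4.)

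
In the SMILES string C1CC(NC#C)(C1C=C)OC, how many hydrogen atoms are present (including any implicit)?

13

Hydrogens are implicit in SMILES; fill each atom to its normal valence:
  3 × C: 2 H each → 6
  3 × C: 1 H each → 3
  2 × C: no H
  1 × C: 3 H
  1 × N: 1 H
  1 × O: no H
  Total hydrogens = 13.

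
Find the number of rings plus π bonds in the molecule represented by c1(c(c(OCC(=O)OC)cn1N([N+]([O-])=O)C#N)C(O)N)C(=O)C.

Molecular formula from the SMILES: C11H13N5O7.
DoU = (2C + 2 + N − H − X)/2 = (2·11 + 2 + 5 − 13 − 0)/2 = 16/2 = 8.
(Structurally: 1 ring(s) + 7 π bond(s) = 8.)

8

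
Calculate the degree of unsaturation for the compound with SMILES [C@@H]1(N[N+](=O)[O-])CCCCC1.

Molecular formula from the SMILES: C6H12N2O2.
DoU = (2C + 2 + N − H − X)/2 = (2·6 + 2 + 2 − 12 − 0)/2 = 4/2 = 2.
(Structurally: 1 ring(s) + 1 π bond(s) = 2.)

2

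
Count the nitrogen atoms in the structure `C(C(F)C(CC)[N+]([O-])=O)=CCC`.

The symbol for nitrogen appears 1 time in the SMILES.

1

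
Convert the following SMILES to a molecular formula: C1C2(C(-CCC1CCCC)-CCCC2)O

Heavy atoms from the SMILES: 14 C, 1 O.
Implicit hydrogens by atom environment:
  10 × C: 2 H each → 20
  2 × C: 1 H each → 2
  1 × C: 3 H
  1 × C: no H
  1 × O: 1 H
  Total hydrogens = 26.
Molecular formula: C14H26O

C14H26O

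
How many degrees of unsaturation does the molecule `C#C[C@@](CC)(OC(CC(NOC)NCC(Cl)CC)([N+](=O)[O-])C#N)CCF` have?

5

Molecular formula from the SMILES: C16H26ClFN4O4.
DoU = (2C + 2 + N − H − X)/2 = (2·16 + 2 + 4 − 26 − 2)/2 = 10/2 = 5.
(Structurally: 0 ring(s) + 5 π bond(s) = 5.)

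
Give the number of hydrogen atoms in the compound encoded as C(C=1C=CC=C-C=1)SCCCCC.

Hydrogens are implicit in SMILES; fill each atom to its normal valence:
  5 × C: 2 H each → 10
  5 × C (aromatic): 1 H each → 5
  1 × C: 3 H
  1 × C (aromatic): no H
  1 × S: no H
  Total hydrogens = 18.

18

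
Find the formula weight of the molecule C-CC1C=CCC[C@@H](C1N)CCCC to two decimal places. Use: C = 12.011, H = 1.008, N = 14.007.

195.35

Molecular formula: C13H25N.
M = 13×12.011 + 25×1.008 + 1×14.007 = 195.35 g/mol.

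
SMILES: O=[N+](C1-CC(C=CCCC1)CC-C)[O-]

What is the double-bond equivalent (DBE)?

3

Molecular formula from the SMILES: C11H19NO2.
DoU = (2C + 2 + N − H − X)/2 = (2·11 + 2 + 1 − 19 − 0)/2 = 6/2 = 3.
(Structurally: 1 ring(s) + 2 π bond(s) = 3.)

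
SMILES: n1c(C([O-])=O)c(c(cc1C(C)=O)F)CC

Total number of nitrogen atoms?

The symbol for nitrogen appears 1 time in the SMILES.

1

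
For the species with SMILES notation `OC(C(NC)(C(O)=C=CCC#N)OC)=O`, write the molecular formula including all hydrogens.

Heavy atoms from the SMILES: 9 C, 2 N, 4 O.
Implicit hydrogens by atom environment:
  5 × C: no H
  2 × C: 3 H each → 6
  2 × O: 1 H each → 2
  2 × O: no H
  1 × C: 2 H
  1 × C: 1 H
  1 × N: 1 H
  1 × N: no H
  Total hydrogens = 12.
Molecular formula: C9H12N2O4

C9H12N2O4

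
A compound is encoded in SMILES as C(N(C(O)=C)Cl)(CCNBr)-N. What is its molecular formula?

Heavy atoms from the SMILES: 1 Br, 5 C, 1 Cl, 3 N, 1 O.
Implicit hydrogens by atom environment:
  3 × C: 2 H each → 6
  1 × Br: no H
  1 × C: 1 H
  1 × C: no H
  1 × Cl: no H
  1 × N: 2 H
  1 × N: 1 H
  1 × N: no H
  1 × O: 1 H
  Total hydrogens = 11.
Molecular formula: C5H11BrClN3O

C5H11BrClN3O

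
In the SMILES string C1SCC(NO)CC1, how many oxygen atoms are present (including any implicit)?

1

The symbol for oxygen appears 1 time in the SMILES.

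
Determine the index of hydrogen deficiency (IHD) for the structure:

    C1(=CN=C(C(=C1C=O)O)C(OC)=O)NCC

6

Molecular formula from the SMILES: C10H12N2O4.
DoU = (2C + 2 + N − H − X)/2 = (2·10 + 2 + 2 − 12 − 0)/2 = 12/2 = 6.
(Structurally: 1 ring(s) + 5 π bond(s) = 6.)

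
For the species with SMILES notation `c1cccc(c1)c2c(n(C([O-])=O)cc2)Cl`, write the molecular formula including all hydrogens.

C11H7ClNO2-

Heavy atoms from the SMILES: 11 C, 1 Cl, 1 N, 2 O.
Implicit hydrogens by atom environment:
  7 × C (aromatic): 1 H each → 7
  3 × C (aromatic): no H
  1 × C: no H
  1 × Cl: no H
  1 × N (aromatic): no H
  1 × O: no H
  1 × O (charge -1): no H
  Total hydrogens = 7.
Net charge -1.
Molecular formula: C11H7ClNO2-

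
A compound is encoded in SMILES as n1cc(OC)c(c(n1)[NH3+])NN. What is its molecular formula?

Heavy atoms from the SMILES: 5 C, 5 N, 1 O.
Implicit hydrogens by atom environment:
  3 × C (aromatic): no H
  2 × N (aromatic): no H
  1 × C: 3 H
  1 × C (aromatic): 1 H
  1 × N (charge +1): 3 H
  1 × N: 2 H
  1 × N: 1 H
  1 × O: no H
  Total hydrogens = 10.
Net charge +1.
Molecular formula: C5H10N5O+

C5H10N5O+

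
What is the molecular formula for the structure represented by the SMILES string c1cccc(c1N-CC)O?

Heavy atoms from the SMILES: 8 C, 1 N, 1 O.
Implicit hydrogens by atom environment:
  4 × C (aromatic): 1 H each → 4
  2 × C (aromatic): no H
  1 × C: 3 H
  1 × C: 2 H
  1 × N: 1 H
  1 × O: 1 H
  Total hydrogens = 11.
Molecular formula: C8H11NO

C8H11NO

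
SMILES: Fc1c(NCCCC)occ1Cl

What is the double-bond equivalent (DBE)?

3

Molecular formula from the SMILES: C8H11ClFNO.
DoU = (2C + 2 + N − H − X)/2 = (2·8 + 2 + 1 − 11 − 2)/2 = 6/2 = 3.
(Structurally: 1 ring(s) + 2 π bond(s) = 3.)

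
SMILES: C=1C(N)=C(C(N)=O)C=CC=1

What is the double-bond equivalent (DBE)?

5

Molecular formula from the SMILES: C7H8N2O.
DoU = (2C + 2 + N − H − X)/2 = (2·7 + 2 + 2 − 8 − 0)/2 = 10/2 = 5.
(Structurally: 1 ring(s) + 4 π bond(s) = 5.)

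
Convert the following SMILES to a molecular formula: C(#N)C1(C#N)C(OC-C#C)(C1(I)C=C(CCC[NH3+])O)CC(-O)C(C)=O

C17H21IN3O4+

Heavy atoms from the SMILES: 17 C, 1 I, 3 N, 4 O.
Implicit hydrogens by atom environment:
  8 × C: no H
  5 × C: 2 H each → 10
  3 × C: 1 H each → 3
  2 × N: no H
  2 × O: 1 H each → 2
  2 × O: no H
  1 × C: 3 H
  1 × I: no H
  1 × N (charge +1): 3 H
  Total hydrogens = 21.
Net charge +1.
Molecular formula: C17H21IN3O4+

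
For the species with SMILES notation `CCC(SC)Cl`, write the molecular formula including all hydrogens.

Heavy atoms from the SMILES: 4 C, 1 Cl, 1 S.
Implicit hydrogens by atom environment:
  2 × C: 3 H each → 6
  1 × C: 2 H
  1 × C: 1 H
  1 × Cl: no H
  1 × S: no H
  Total hydrogens = 9.
Molecular formula: C4H9ClS

C4H9ClS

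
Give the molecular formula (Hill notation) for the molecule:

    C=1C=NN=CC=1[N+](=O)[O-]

Heavy atoms from the SMILES: 4 C, 3 N, 2 O.
Implicit hydrogens by atom environment:
  3 × C (aromatic): 1 H each → 3
  2 × N (aromatic): no H
  1 × C (aromatic): no H
  1 × N (charge +1): no H
  1 × O: no H
  1 × O (charge -1): no H
  Total hydrogens = 3.
Molecular formula: C4H3N3O2

C4H3N3O2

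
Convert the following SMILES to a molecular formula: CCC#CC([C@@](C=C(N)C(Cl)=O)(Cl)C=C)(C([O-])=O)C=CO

C14H14Cl2NO4-

Heavy atoms from the SMILES: 14 C, 2 Cl, 1 N, 4 O.
Implicit hydrogens by atom environment:
  7 × C: no H
  4 × C: 1 H each → 4
  2 × C: 2 H each → 4
  2 × Cl: no H
  2 × O: no H
  1 × C: 3 H
  1 × N: 2 H
  1 × O: 1 H
  1 × O (charge -1): no H
  Total hydrogens = 14.
Net charge -1.
Molecular formula: C14H14Cl2NO4-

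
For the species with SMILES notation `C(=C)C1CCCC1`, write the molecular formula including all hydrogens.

C7H12

Heavy atoms from the SMILES: 7 C.
Implicit hydrogens by atom environment:
  5 × C: 2 H each → 10
  2 × C: 1 H each → 2
  Total hydrogens = 12.
Molecular formula: C7H12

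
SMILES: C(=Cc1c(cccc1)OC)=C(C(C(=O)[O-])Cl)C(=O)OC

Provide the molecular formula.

Heavy atoms from the SMILES: 14 C, 1 Cl, 5 O.
Implicit hydrogens by atom environment:
  4 × C (aromatic): 1 H each → 4
  4 × C: no H
  4 × O: no H
  2 × C: 3 H each → 6
  2 × C: 1 H each → 2
  2 × C (aromatic): no H
  1 × Cl: no H
  1 × O (charge -1): no H
  Total hydrogens = 12.
Net charge -1.
Molecular formula: C14H12ClO5-

C14H12ClO5-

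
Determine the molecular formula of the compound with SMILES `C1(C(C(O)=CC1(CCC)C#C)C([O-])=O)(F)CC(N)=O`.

C13H15FNO4-

Heavy atoms from the SMILES: 13 C, 1 F, 1 N, 4 O.
Implicit hydrogens by atom environment:
  6 × C: no H
  3 × C: 2 H each → 6
  3 × C: 1 H each → 3
  2 × O: no H
  1 × C: 3 H
  1 × F: no H
  1 × N: 2 H
  1 × O: 1 H
  1 × O (charge -1): no H
  Total hydrogens = 15.
Net charge -1.
Molecular formula: C13H15FNO4-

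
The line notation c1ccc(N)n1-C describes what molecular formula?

Heavy atoms from the SMILES: 5 C, 2 N.
Implicit hydrogens by atom environment:
  3 × C (aromatic): 1 H each → 3
  1 × C: 3 H
  1 × C (aromatic): no H
  1 × N: 2 H
  1 × N (aromatic): no H
  Total hydrogens = 8.
Molecular formula: C5H8N2

C5H8N2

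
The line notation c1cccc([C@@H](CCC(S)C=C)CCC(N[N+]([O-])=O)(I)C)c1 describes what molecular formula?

C16H23IN2O2S

Heavy atoms from the SMILES: 16 C, 1 I, 2 N, 2 O, 1 S.
Implicit hydrogens by atom environment:
  5 × C: 2 H each → 10
  5 × C (aromatic): 1 H each → 5
  3 × C: 1 H each → 3
  1 × C: 3 H
  1 × C: no H
  1 × C (aromatic): no H
  1 × I: no H
  1 × N: 1 H
  1 × N (charge +1): no H
  1 × O: no H
  1 × O (charge -1): no H
  1 × S: 1 H
  Total hydrogens = 23.
Molecular formula: C16H23IN2O2S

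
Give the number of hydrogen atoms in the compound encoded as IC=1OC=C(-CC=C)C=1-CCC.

Hydrogens are implicit in SMILES; fill each atom to its normal valence:
  4 × C: 2 H each → 8
  3 × C (aromatic): no H
  1 × C: 3 H
  1 × C (aromatic): 1 H
  1 × C: 1 H
  1 × I: no H
  1 × O (aromatic): no H
  Total hydrogens = 13.

13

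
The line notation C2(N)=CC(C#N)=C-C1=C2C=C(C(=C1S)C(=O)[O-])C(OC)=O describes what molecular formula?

Heavy atoms from the SMILES: 14 C, 2 N, 4 O, 1 S.
Implicit hydrogens by atom environment:
  7 × C (aromatic): no H
  3 × C (aromatic): 1 H each → 3
  3 × C: no H
  3 × O: no H
  1 × C: 3 H
  1 × N: 2 H
  1 × N: no H
  1 × O (charge -1): no H
  1 × S: 1 H
  Total hydrogens = 9.
Net charge -1.
Molecular formula: C14H9N2O4S-

C14H9N2O4S-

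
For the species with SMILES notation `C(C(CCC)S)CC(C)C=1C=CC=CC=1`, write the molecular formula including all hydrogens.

Heavy atoms from the SMILES: 14 C, 1 S.
Implicit hydrogens by atom environment:
  5 × C (aromatic): 1 H each → 5
  4 × C: 2 H each → 8
  2 × C: 3 H each → 6
  2 × C: 1 H each → 2
  1 × C (aromatic): no H
  1 × S: 1 H
  Total hydrogens = 22.
Molecular formula: C14H22S

C14H22S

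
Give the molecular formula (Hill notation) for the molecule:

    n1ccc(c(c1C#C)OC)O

Heavy atoms from the SMILES: 8 C, 1 N, 2 O.
Implicit hydrogens by atom environment:
  3 × C (aromatic): no H
  2 × C (aromatic): 1 H each → 2
  1 × C: 3 H
  1 × C: 1 H
  1 × C: no H
  1 × N (aromatic): no H
  1 × O: 1 H
  1 × O: no H
  Total hydrogens = 7.
Molecular formula: C8H7NO2

C8H7NO2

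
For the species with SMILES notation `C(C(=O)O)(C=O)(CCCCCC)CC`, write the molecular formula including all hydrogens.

Heavy atoms from the SMILES: 11 C, 3 O.
Implicit hydrogens by atom environment:
  6 × C: 2 H each → 12
  2 × C: 3 H each → 6
  2 × C: no H
  2 × O: no H
  1 × C: 1 H
  1 × O: 1 H
  Total hydrogens = 20.
Molecular formula: C11H20O3

C11H20O3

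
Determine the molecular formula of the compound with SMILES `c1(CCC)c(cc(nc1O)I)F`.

C8H9FINO

Heavy atoms from the SMILES: 8 C, 1 F, 1 I, 1 N, 1 O.
Implicit hydrogens by atom environment:
  4 × C (aromatic): no H
  2 × C: 2 H each → 4
  1 × C: 3 H
  1 × C (aromatic): 1 H
  1 × F: no H
  1 × I: no H
  1 × N (aromatic): no H
  1 × O: 1 H
  Total hydrogens = 9.
Molecular formula: C8H9FINO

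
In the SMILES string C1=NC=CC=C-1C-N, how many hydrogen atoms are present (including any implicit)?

Hydrogens are implicit in SMILES; fill each atom to its normal valence:
  4 × C (aromatic): 1 H each → 4
  1 × C: 2 H
  1 × C (aromatic): no H
  1 × N: 2 H
  1 × N (aromatic): no H
  Total hydrogens = 8.

8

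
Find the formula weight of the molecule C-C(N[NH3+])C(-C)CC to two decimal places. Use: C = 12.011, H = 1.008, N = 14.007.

Molecular formula: C6H17N2+.
M = 6×12.011 + 17×1.008 + 2×14.007 = 117.22 g/mol.

117.22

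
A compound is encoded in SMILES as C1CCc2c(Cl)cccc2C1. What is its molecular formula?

Heavy atoms from the SMILES: 10 C, 1 Cl.
Implicit hydrogens by atom environment:
  4 × C: 2 H each → 8
  3 × C (aromatic): 1 H each → 3
  3 × C (aromatic): no H
  1 × Cl: no H
  Total hydrogens = 11.
Molecular formula: C10H11Cl

C10H11Cl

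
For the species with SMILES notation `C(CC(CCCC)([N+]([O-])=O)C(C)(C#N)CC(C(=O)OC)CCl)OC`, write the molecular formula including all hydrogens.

C16H27ClN2O5

Heavy atoms from the SMILES: 16 C, 1 Cl, 2 N, 5 O.
Implicit hydrogens by atom environment:
  7 × C: 2 H each → 14
  4 × C: 3 H each → 12
  4 × C: no H
  4 × O: no H
  1 × C: 1 H
  1 × Cl: no H
  1 × N: no H
  1 × N (charge +1): no H
  1 × O (charge -1): no H
  Total hydrogens = 27.
Molecular formula: C16H27ClN2O5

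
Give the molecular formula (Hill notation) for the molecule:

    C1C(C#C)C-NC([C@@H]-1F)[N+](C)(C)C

C10H18FN2+

Heavy atoms from the SMILES: 10 C, 1 F, 2 N.
Implicit hydrogens by atom environment:
  4 × C: 1 H each → 4
  3 × C: 3 H each → 9
  2 × C: 2 H each → 4
  1 × C: no H
  1 × F: no H
  1 × N: 1 H
  1 × N (charge +1): no H
  Total hydrogens = 18.
Net charge +1.
Molecular formula: C10H18FN2+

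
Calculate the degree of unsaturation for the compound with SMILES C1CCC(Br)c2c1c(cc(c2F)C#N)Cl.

Molecular formula from the SMILES: C11H8BrClFN.
DoU = (2C + 2 + N − H − X)/2 = (2·11 + 2 + 1 − 8 − 3)/2 = 14/2 = 7.
(Structurally: 2 ring(s) + 5 π bond(s) = 7.)

7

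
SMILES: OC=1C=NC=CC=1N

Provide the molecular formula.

C5H6N2O

Heavy atoms from the SMILES: 5 C, 2 N, 1 O.
Implicit hydrogens by atom environment:
  3 × C (aromatic): 1 H each → 3
  2 × C (aromatic): no H
  1 × N: 2 H
  1 × N (aromatic): no H
  1 × O: 1 H
  Total hydrogens = 6.
Molecular formula: C5H6N2O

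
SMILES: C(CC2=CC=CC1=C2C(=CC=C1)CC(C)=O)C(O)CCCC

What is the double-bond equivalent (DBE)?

8

Molecular formula from the SMILES: C20H26O2.
DoU = (2C + 2 + N − H − X)/2 = (2·20 + 2 + 0 − 26 − 0)/2 = 16/2 = 8.
(Structurally: 2 ring(s) + 6 π bond(s) = 8.)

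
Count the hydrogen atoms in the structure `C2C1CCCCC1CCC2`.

Hydrogens are implicit in SMILES; fill each atom to its normal valence:
  8 × C: 2 H each → 16
  2 × C: 1 H each → 2
  Total hydrogens = 18.

18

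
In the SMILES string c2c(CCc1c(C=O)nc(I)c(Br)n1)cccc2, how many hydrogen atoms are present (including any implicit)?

Hydrogens are implicit in SMILES; fill each atom to its normal valence:
  5 × C (aromatic): 1 H each → 5
  5 × C (aromatic): no H
  2 × C: 2 H each → 4
  2 × N (aromatic): no H
  1 × Br: no H
  1 × C: 1 H
  1 × I: no H
  1 × O: no H
  Total hydrogens = 10.

10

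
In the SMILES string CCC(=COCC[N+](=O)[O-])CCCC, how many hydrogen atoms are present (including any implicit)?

19

Hydrogens are implicit in SMILES; fill each atom to its normal valence:
  6 × C: 2 H each → 12
  2 × C: 3 H each → 6
  2 × O: no H
  1 × C: 1 H
  1 × C: no H
  1 × N (charge +1): no H
  1 × O (charge -1): no H
  Total hydrogens = 19.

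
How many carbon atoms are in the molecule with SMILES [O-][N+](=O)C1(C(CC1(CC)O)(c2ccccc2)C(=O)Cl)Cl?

The symbol for carbon appears 13 times in the SMILES. Lowercase c denotes aromatic carbon and counts toward C.

13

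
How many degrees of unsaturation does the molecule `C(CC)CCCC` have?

Molecular formula from the SMILES: C7H16.
DoU = (2C + 2 + N − H − X)/2 = (2·7 + 2 + 0 − 16 − 0)/2 = 0/2 = 0.
(Structurally: 0 ring(s) + 0 π bond(s) = 0.)

0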